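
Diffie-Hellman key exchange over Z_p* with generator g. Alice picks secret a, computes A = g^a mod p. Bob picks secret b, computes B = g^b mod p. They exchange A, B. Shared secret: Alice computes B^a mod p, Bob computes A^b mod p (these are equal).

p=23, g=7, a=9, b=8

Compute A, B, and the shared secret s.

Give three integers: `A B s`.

A = 7^9 mod 23  (bits of 9 = 1001)
  bit 0 = 1: r = r^2 * 7 mod 23 = 1^2 * 7 = 1*7 = 7
  bit 1 = 0: r = r^2 mod 23 = 7^2 = 3
  bit 2 = 0: r = r^2 mod 23 = 3^2 = 9
  bit 3 = 1: r = r^2 * 7 mod 23 = 9^2 * 7 = 12*7 = 15
  -> A = 15
B = 7^8 mod 23  (bits of 8 = 1000)
  bit 0 = 1: r = r^2 * 7 mod 23 = 1^2 * 7 = 1*7 = 7
  bit 1 = 0: r = r^2 mod 23 = 7^2 = 3
  bit 2 = 0: r = r^2 mod 23 = 3^2 = 9
  bit 3 = 0: r = r^2 mod 23 = 9^2 = 12
  -> B = 12
s = B^a = 12^9 mod 23  (bits of 9 = 1001)
  bit 0 = 1: r = r^2 * 12 mod 23 = 1^2 * 12 = 1*12 = 12
  bit 1 = 0: r = r^2 mod 23 = 12^2 = 6
  bit 2 = 0: r = r^2 mod 23 = 6^2 = 13
  bit 3 = 1: r = r^2 * 12 mod 23 = 13^2 * 12 = 8*12 = 4
  -> s = B^a = 4

Answer: 15 12 4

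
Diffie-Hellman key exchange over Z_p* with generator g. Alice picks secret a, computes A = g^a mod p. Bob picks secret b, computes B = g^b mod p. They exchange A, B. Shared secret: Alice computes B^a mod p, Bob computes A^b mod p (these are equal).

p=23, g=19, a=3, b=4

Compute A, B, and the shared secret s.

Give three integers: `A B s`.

Answer: 5 3 4

Derivation:
A = 19^3 mod 23  (bits of 3 = 11)
  bit 0 = 1: r = r^2 * 19 mod 23 = 1^2 * 19 = 1*19 = 19
  bit 1 = 1: r = r^2 * 19 mod 23 = 19^2 * 19 = 16*19 = 5
  -> A = 5
B = 19^4 mod 23  (bits of 4 = 100)
  bit 0 = 1: r = r^2 * 19 mod 23 = 1^2 * 19 = 1*19 = 19
  bit 1 = 0: r = r^2 mod 23 = 19^2 = 16
  bit 2 = 0: r = r^2 mod 23 = 16^2 = 3
  -> B = 3
s = B^a = 3^3 mod 23  (bits of 3 = 11)
  bit 0 = 1: r = r^2 * 3 mod 23 = 1^2 * 3 = 1*3 = 3
  bit 1 = 1: r = r^2 * 3 mod 23 = 3^2 * 3 = 9*3 = 4
  -> s = B^a = 4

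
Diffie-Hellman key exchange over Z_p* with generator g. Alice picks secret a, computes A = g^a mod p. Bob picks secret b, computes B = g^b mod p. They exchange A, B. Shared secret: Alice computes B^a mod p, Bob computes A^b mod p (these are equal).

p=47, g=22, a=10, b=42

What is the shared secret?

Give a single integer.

Answer: 18

Derivation:
A = 22^10 mod 47  (bits of 10 = 1010)
  bit 0 = 1: r = r^2 * 22 mod 47 = 1^2 * 22 = 1*22 = 22
  bit 1 = 0: r = r^2 mod 47 = 22^2 = 14
  bit 2 = 1: r = r^2 * 22 mod 47 = 14^2 * 22 = 8*22 = 35
  bit 3 = 0: r = r^2 mod 47 = 35^2 = 3
  -> A = 3
B = 22^42 mod 47  (bits of 42 = 101010)
  bit 0 = 1: r = r^2 * 22 mod 47 = 1^2 * 22 = 1*22 = 22
  bit 1 = 0: r = r^2 mod 47 = 22^2 = 14
  bit 2 = 1: r = r^2 * 22 mod 47 = 14^2 * 22 = 8*22 = 35
  bit 3 = 0: r = r^2 mod 47 = 35^2 = 3
  bit 4 = 1: r = r^2 * 22 mod 47 = 3^2 * 22 = 9*22 = 10
  bit 5 = 0: r = r^2 mod 47 = 10^2 = 6
  -> B = 6
s = B^a = 6^10 mod 47  (bits of 10 = 1010)
  bit 0 = 1: r = r^2 * 6 mod 47 = 1^2 * 6 = 1*6 = 6
  bit 1 = 0: r = r^2 mod 47 = 6^2 = 36
  bit 2 = 1: r = r^2 * 6 mod 47 = 36^2 * 6 = 27*6 = 21
  bit 3 = 0: r = r^2 mod 47 = 21^2 = 18
  -> s = B^a = 18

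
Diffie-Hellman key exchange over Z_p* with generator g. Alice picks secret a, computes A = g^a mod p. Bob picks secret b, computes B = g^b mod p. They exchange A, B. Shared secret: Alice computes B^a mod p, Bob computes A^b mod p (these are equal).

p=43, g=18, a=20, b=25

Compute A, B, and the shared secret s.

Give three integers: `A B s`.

Answer: 31 30 10

Derivation:
A = 18^20 mod 43  (bits of 20 = 10100)
  bit 0 = 1: r = r^2 * 18 mod 43 = 1^2 * 18 = 1*18 = 18
  bit 1 = 0: r = r^2 mod 43 = 18^2 = 23
  bit 2 = 1: r = r^2 * 18 mod 43 = 23^2 * 18 = 13*18 = 19
  bit 3 = 0: r = r^2 mod 43 = 19^2 = 17
  bit 4 = 0: r = r^2 mod 43 = 17^2 = 31
  -> A = 31
B = 18^25 mod 43  (bits of 25 = 11001)
  bit 0 = 1: r = r^2 * 18 mod 43 = 1^2 * 18 = 1*18 = 18
  bit 1 = 1: r = r^2 * 18 mod 43 = 18^2 * 18 = 23*18 = 27
  bit 2 = 0: r = r^2 mod 43 = 27^2 = 41
  bit 3 = 0: r = r^2 mod 43 = 41^2 = 4
  bit 4 = 1: r = r^2 * 18 mod 43 = 4^2 * 18 = 16*18 = 30
  -> B = 30
s = B^a = 30^20 mod 43  (bits of 20 = 10100)
  bit 0 = 1: r = r^2 * 30 mod 43 = 1^2 * 30 = 1*30 = 30
  bit 1 = 0: r = r^2 mod 43 = 30^2 = 40
  bit 2 = 1: r = r^2 * 30 mod 43 = 40^2 * 30 = 9*30 = 12
  bit 3 = 0: r = r^2 mod 43 = 12^2 = 15
  bit 4 = 0: r = r^2 mod 43 = 15^2 = 10
  -> s = B^a = 10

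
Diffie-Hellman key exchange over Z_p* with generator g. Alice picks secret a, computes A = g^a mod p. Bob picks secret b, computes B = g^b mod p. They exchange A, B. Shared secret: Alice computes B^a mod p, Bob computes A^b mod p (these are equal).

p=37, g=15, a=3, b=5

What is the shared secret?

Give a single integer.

Answer: 23

Derivation:
A = 15^3 mod 37  (bits of 3 = 11)
  bit 0 = 1: r = r^2 * 15 mod 37 = 1^2 * 15 = 1*15 = 15
  bit 1 = 1: r = r^2 * 15 mod 37 = 15^2 * 15 = 3*15 = 8
  -> A = 8
B = 15^5 mod 37  (bits of 5 = 101)
  bit 0 = 1: r = r^2 * 15 mod 37 = 1^2 * 15 = 1*15 = 15
  bit 1 = 0: r = r^2 mod 37 = 15^2 = 3
  bit 2 = 1: r = r^2 * 15 mod 37 = 3^2 * 15 = 9*15 = 24
  -> B = 24
s = B^a = 24^3 mod 37  (bits of 3 = 11)
  bit 0 = 1: r = r^2 * 24 mod 37 = 1^2 * 24 = 1*24 = 24
  bit 1 = 1: r = r^2 * 24 mod 37 = 24^2 * 24 = 21*24 = 23
  -> s = B^a = 23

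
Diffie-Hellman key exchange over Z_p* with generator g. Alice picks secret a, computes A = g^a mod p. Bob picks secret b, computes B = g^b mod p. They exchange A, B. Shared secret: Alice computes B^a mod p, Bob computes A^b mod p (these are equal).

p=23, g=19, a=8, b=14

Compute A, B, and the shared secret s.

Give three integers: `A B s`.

Answer: 9 18 16

Derivation:
A = 19^8 mod 23  (bits of 8 = 1000)
  bit 0 = 1: r = r^2 * 19 mod 23 = 1^2 * 19 = 1*19 = 19
  bit 1 = 0: r = r^2 mod 23 = 19^2 = 16
  bit 2 = 0: r = r^2 mod 23 = 16^2 = 3
  bit 3 = 0: r = r^2 mod 23 = 3^2 = 9
  -> A = 9
B = 19^14 mod 23  (bits of 14 = 1110)
  bit 0 = 1: r = r^2 * 19 mod 23 = 1^2 * 19 = 1*19 = 19
  bit 1 = 1: r = r^2 * 19 mod 23 = 19^2 * 19 = 16*19 = 5
  bit 2 = 1: r = r^2 * 19 mod 23 = 5^2 * 19 = 2*19 = 15
  bit 3 = 0: r = r^2 mod 23 = 15^2 = 18
  -> B = 18
s = B^a = 18^8 mod 23  (bits of 8 = 1000)
  bit 0 = 1: r = r^2 * 18 mod 23 = 1^2 * 18 = 1*18 = 18
  bit 1 = 0: r = r^2 mod 23 = 18^2 = 2
  bit 2 = 0: r = r^2 mod 23 = 2^2 = 4
  bit 3 = 0: r = r^2 mod 23 = 4^2 = 16
  -> s = B^a = 16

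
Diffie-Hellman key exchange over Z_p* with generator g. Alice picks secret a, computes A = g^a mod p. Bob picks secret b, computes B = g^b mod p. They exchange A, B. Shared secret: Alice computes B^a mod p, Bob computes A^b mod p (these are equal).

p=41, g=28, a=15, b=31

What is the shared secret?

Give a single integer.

Answer: 38

Derivation:
A = 28^15 mod 41  (bits of 15 = 1111)
  bit 0 = 1: r = r^2 * 28 mod 41 = 1^2 * 28 = 1*28 = 28
  bit 1 = 1: r = r^2 * 28 mod 41 = 28^2 * 28 = 5*28 = 17
  bit 2 = 1: r = r^2 * 28 mod 41 = 17^2 * 28 = 2*28 = 15
  bit 3 = 1: r = r^2 * 28 mod 41 = 15^2 * 28 = 20*28 = 27
  -> A = 27
B = 28^31 mod 41  (bits of 31 = 11111)
  bit 0 = 1: r = r^2 * 28 mod 41 = 1^2 * 28 = 1*28 = 28
  bit 1 = 1: r = r^2 * 28 mod 41 = 28^2 * 28 = 5*28 = 17
  bit 2 = 1: r = r^2 * 28 mod 41 = 17^2 * 28 = 2*28 = 15
  bit 3 = 1: r = r^2 * 28 mod 41 = 15^2 * 28 = 20*28 = 27
  bit 4 = 1: r = r^2 * 28 mod 41 = 27^2 * 28 = 32*28 = 35
  -> B = 35
s = B^a = 35^15 mod 41  (bits of 15 = 1111)
  bit 0 = 1: r = r^2 * 35 mod 41 = 1^2 * 35 = 1*35 = 35
  bit 1 = 1: r = r^2 * 35 mod 41 = 35^2 * 35 = 36*35 = 30
  bit 2 = 1: r = r^2 * 35 mod 41 = 30^2 * 35 = 39*35 = 12
  bit 3 = 1: r = r^2 * 35 mod 41 = 12^2 * 35 = 21*35 = 38
  -> s = B^a = 38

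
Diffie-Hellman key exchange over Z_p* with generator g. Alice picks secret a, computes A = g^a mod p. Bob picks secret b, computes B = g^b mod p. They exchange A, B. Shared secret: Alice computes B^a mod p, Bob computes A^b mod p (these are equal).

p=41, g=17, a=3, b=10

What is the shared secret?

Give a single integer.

A = 17^3 mod 41  (bits of 3 = 11)
  bit 0 = 1: r = r^2 * 17 mod 41 = 1^2 * 17 = 1*17 = 17
  bit 1 = 1: r = r^2 * 17 mod 41 = 17^2 * 17 = 2*17 = 34
  -> A = 34
B = 17^10 mod 41  (bits of 10 = 1010)
  bit 0 = 1: r = r^2 * 17 mod 41 = 1^2 * 17 = 1*17 = 17
  bit 1 = 0: r = r^2 mod 41 = 17^2 = 2
  bit 2 = 1: r = r^2 * 17 mod 41 = 2^2 * 17 = 4*17 = 27
  bit 3 = 0: r = r^2 mod 41 = 27^2 = 32
  -> B = 32
s = B^a = 32^3 mod 41  (bits of 3 = 11)
  bit 0 = 1: r = r^2 * 32 mod 41 = 1^2 * 32 = 1*32 = 32
  bit 1 = 1: r = r^2 * 32 mod 41 = 32^2 * 32 = 40*32 = 9
  -> s = B^a = 9

Answer: 9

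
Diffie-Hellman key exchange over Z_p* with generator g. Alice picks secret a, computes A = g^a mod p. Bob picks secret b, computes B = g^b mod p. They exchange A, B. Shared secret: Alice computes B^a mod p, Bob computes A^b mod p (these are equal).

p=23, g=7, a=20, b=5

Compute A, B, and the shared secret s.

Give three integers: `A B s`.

A = 7^20 mod 23  (bits of 20 = 10100)
  bit 0 = 1: r = r^2 * 7 mod 23 = 1^2 * 7 = 1*7 = 7
  bit 1 = 0: r = r^2 mod 23 = 7^2 = 3
  bit 2 = 1: r = r^2 * 7 mod 23 = 3^2 * 7 = 9*7 = 17
  bit 3 = 0: r = r^2 mod 23 = 17^2 = 13
  bit 4 = 0: r = r^2 mod 23 = 13^2 = 8
  -> A = 8
B = 7^5 mod 23  (bits of 5 = 101)
  bit 0 = 1: r = r^2 * 7 mod 23 = 1^2 * 7 = 1*7 = 7
  bit 1 = 0: r = r^2 mod 23 = 7^2 = 3
  bit 2 = 1: r = r^2 * 7 mod 23 = 3^2 * 7 = 9*7 = 17
  -> B = 17
s = B^a = 17^20 mod 23  (bits of 20 = 10100)
  bit 0 = 1: r = r^2 * 17 mod 23 = 1^2 * 17 = 1*17 = 17
  bit 1 = 0: r = r^2 mod 23 = 17^2 = 13
  bit 2 = 1: r = r^2 * 17 mod 23 = 13^2 * 17 = 8*17 = 21
  bit 3 = 0: r = r^2 mod 23 = 21^2 = 4
  bit 4 = 0: r = r^2 mod 23 = 4^2 = 16
  -> s = B^a = 16

Answer: 8 17 16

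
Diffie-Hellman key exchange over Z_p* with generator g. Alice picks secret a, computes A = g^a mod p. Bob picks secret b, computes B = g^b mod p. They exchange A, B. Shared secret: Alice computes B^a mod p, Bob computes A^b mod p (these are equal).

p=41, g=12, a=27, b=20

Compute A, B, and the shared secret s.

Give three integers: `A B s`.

Answer: 19 40 40

Derivation:
A = 12^27 mod 41  (bits of 27 = 11011)
  bit 0 = 1: r = r^2 * 12 mod 41 = 1^2 * 12 = 1*12 = 12
  bit 1 = 1: r = r^2 * 12 mod 41 = 12^2 * 12 = 21*12 = 6
  bit 2 = 0: r = r^2 mod 41 = 6^2 = 36
  bit 3 = 1: r = r^2 * 12 mod 41 = 36^2 * 12 = 25*12 = 13
  bit 4 = 1: r = r^2 * 12 mod 41 = 13^2 * 12 = 5*12 = 19
  -> A = 19
B = 12^20 mod 41  (bits of 20 = 10100)
  bit 0 = 1: r = r^2 * 12 mod 41 = 1^2 * 12 = 1*12 = 12
  bit 1 = 0: r = r^2 mod 41 = 12^2 = 21
  bit 2 = 1: r = r^2 * 12 mod 41 = 21^2 * 12 = 31*12 = 3
  bit 3 = 0: r = r^2 mod 41 = 3^2 = 9
  bit 4 = 0: r = r^2 mod 41 = 9^2 = 40
  -> B = 40
s = B^a = 40^27 mod 41  (bits of 27 = 11011)
  bit 0 = 1: r = r^2 * 40 mod 41 = 1^2 * 40 = 1*40 = 40
  bit 1 = 1: r = r^2 * 40 mod 41 = 40^2 * 40 = 1*40 = 40
  bit 2 = 0: r = r^2 mod 41 = 40^2 = 1
  bit 3 = 1: r = r^2 * 40 mod 41 = 1^2 * 40 = 1*40 = 40
  bit 4 = 1: r = r^2 * 40 mod 41 = 40^2 * 40 = 1*40 = 40
  -> s = B^a = 40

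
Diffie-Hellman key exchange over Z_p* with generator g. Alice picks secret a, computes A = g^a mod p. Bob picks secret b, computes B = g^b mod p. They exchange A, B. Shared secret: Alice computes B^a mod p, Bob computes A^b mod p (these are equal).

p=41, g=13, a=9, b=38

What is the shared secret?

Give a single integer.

Answer: 36

Derivation:
A = 13^9 mod 41  (bits of 9 = 1001)
  bit 0 = 1: r = r^2 * 13 mod 41 = 1^2 * 13 = 1*13 = 13
  bit 1 = 0: r = r^2 mod 41 = 13^2 = 5
  bit 2 = 0: r = r^2 mod 41 = 5^2 = 25
  bit 3 = 1: r = r^2 * 13 mod 41 = 25^2 * 13 = 10*13 = 7
  -> A = 7
B = 13^38 mod 41  (bits of 38 = 100110)
  bit 0 = 1: r = r^2 * 13 mod 41 = 1^2 * 13 = 1*13 = 13
  bit 1 = 0: r = r^2 mod 41 = 13^2 = 5
  bit 2 = 0: r = r^2 mod 41 = 5^2 = 25
  bit 3 = 1: r = r^2 * 13 mod 41 = 25^2 * 13 = 10*13 = 7
  bit 4 = 1: r = r^2 * 13 mod 41 = 7^2 * 13 = 8*13 = 22
  bit 5 = 0: r = r^2 mod 41 = 22^2 = 33
  -> B = 33
s = B^a = 33^9 mod 41  (bits of 9 = 1001)
  bit 0 = 1: r = r^2 * 33 mod 41 = 1^2 * 33 = 1*33 = 33
  bit 1 = 0: r = r^2 mod 41 = 33^2 = 23
  bit 2 = 0: r = r^2 mod 41 = 23^2 = 37
  bit 3 = 1: r = r^2 * 33 mod 41 = 37^2 * 33 = 16*33 = 36
  -> s = B^a = 36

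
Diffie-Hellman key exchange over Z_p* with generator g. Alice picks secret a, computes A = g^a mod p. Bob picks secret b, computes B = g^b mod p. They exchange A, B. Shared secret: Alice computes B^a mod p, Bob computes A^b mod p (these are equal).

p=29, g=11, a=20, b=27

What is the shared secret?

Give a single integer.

A = 11^20 mod 29  (bits of 20 = 10100)
  bit 0 = 1: r = r^2 * 11 mod 29 = 1^2 * 11 = 1*11 = 11
  bit 1 = 0: r = r^2 mod 29 = 11^2 = 5
  bit 2 = 1: r = r^2 * 11 mod 29 = 5^2 * 11 = 25*11 = 14
  bit 3 = 0: r = r^2 mod 29 = 14^2 = 22
  bit 4 = 0: r = r^2 mod 29 = 22^2 = 20
  -> A = 20
B = 11^27 mod 29  (bits of 27 = 11011)
  bit 0 = 1: r = r^2 * 11 mod 29 = 1^2 * 11 = 1*11 = 11
  bit 1 = 1: r = r^2 * 11 mod 29 = 11^2 * 11 = 5*11 = 26
  bit 2 = 0: r = r^2 mod 29 = 26^2 = 9
  bit 3 = 1: r = r^2 * 11 mod 29 = 9^2 * 11 = 23*11 = 21
  bit 4 = 1: r = r^2 * 11 mod 29 = 21^2 * 11 = 6*11 = 8
  -> B = 8
s = B^a = 8^20 mod 29  (bits of 20 = 10100)
  bit 0 = 1: r = r^2 * 8 mod 29 = 1^2 * 8 = 1*8 = 8
  bit 1 = 0: r = r^2 mod 29 = 8^2 = 6
  bit 2 = 1: r = r^2 * 8 mod 29 = 6^2 * 8 = 7*8 = 27
  bit 3 = 0: r = r^2 mod 29 = 27^2 = 4
  bit 4 = 0: r = r^2 mod 29 = 4^2 = 16
  -> s = B^a = 16

Answer: 16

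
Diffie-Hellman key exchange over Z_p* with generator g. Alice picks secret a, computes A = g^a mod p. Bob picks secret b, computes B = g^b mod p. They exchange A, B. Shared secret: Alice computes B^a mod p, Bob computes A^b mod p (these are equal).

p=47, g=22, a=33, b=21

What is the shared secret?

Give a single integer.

Answer: 26

Derivation:
A = 22^33 mod 47  (bits of 33 = 100001)
  bit 0 = 1: r = r^2 * 22 mod 47 = 1^2 * 22 = 1*22 = 22
  bit 1 = 0: r = r^2 mod 47 = 22^2 = 14
  bit 2 = 0: r = r^2 mod 47 = 14^2 = 8
  bit 3 = 0: r = r^2 mod 47 = 8^2 = 17
  bit 4 = 0: r = r^2 mod 47 = 17^2 = 7
  bit 5 = 1: r = r^2 * 22 mod 47 = 7^2 * 22 = 2*22 = 44
  -> A = 44
B = 22^21 mod 47  (bits of 21 = 10101)
  bit 0 = 1: r = r^2 * 22 mod 47 = 1^2 * 22 = 1*22 = 22
  bit 1 = 0: r = r^2 mod 47 = 22^2 = 14
  bit 2 = 1: r = r^2 * 22 mod 47 = 14^2 * 22 = 8*22 = 35
  bit 3 = 0: r = r^2 mod 47 = 35^2 = 3
  bit 4 = 1: r = r^2 * 22 mod 47 = 3^2 * 22 = 9*22 = 10
  -> B = 10
s = B^a = 10^33 mod 47  (bits of 33 = 100001)
  bit 0 = 1: r = r^2 * 10 mod 47 = 1^2 * 10 = 1*10 = 10
  bit 1 = 0: r = r^2 mod 47 = 10^2 = 6
  bit 2 = 0: r = r^2 mod 47 = 6^2 = 36
  bit 3 = 0: r = r^2 mod 47 = 36^2 = 27
  bit 4 = 0: r = r^2 mod 47 = 27^2 = 24
  bit 5 = 1: r = r^2 * 10 mod 47 = 24^2 * 10 = 12*10 = 26
  -> s = B^a = 26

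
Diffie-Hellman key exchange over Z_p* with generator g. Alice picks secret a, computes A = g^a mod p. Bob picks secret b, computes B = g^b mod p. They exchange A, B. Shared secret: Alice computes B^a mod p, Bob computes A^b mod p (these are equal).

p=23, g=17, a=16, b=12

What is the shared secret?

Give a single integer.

Answer: 2

Derivation:
A = 17^16 mod 23  (bits of 16 = 10000)
  bit 0 = 1: r = r^2 * 17 mod 23 = 1^2 * 17 = 1*17 = 17
  bit 1 = 0: r = r^2 mod 23 = 17^2 = 13
  bit 2 = 0: r = r^2 mod 23 = 13^2 = 8
  bit 3 = 0: r = r^2 mod 23 = 8^2 = 18
  bit 4 = 0: r = r^2 mod 23 = 18^2 = 2
  -> A = 2
B = 17^12 mod 23  (bits of 12 = 1100)
  bit 0 = 1: r = r^2 * 17 mod 23 = 1^2 * 17 = 1*17 = 17
  bit 1 = 1: r = r^2 * 17 mod 23 = 17^2 * 17 = 13*17 = 14
  bit 2 = 0: r = r^2 mod 23 = 14^2 = 12
  bit 3 = 0: r = r^2 mod 23 = 12^2 = 6
  -> B = 6
s = B^a = 6^16 mod 23  (bits of 16 = 10000)
  bit 0 = 1: r = r^2 * 6 mod 23 = 1^2 * 6 = 1*6 = 6
  bit 1 = 0: r = r^2 mod 23 = 6^2 = 13
  bit 2 = 0: r = r^2 mod 23 = 13^2 = 8
  bit 3 = 0: r = r^2 mod 23 = 8^2 = 18
  bit 4 = 0: r = r^2 mod 23 = 18^2 = 2
  -> s = B^a = 2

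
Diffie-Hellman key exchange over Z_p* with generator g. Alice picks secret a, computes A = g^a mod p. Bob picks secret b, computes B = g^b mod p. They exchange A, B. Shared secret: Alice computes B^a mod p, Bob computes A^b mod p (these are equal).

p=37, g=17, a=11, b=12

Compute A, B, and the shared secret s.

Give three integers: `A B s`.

A = 17^11 mod 37  (bits of 11 = 1011)
  bit 0 = 1: r = r^2 * 17 mod 37 = 1^2 * 17 = 1*17 = 17
  bit 1 = 0: r = r^2 mod 37 = 17^2 = 30
  bit 2 = 1: r = r^2 * 17 mod 37 = 30^2 * 17 = 12*17 = 19
  bit 3 = 1: r = r^2 * 17 mod 37 = 19^2 * 17 = 28*17 = 32
  -> A = 32
B = 17^12 mod 37  (bits of 12 = 1100)
  bit 0 = 1: r = r^2 * 17 mod 37 = 1^2 * 17 = 1*17 = 17
  bit 1 = 1: r = r^2 * 17 mod 37 = 17^2 * 17 = 30*17 = 29
  bit 2 = 0: r = r^2 mod 37 = 29^2 = 27
  bit 3 = 0: r = r^2 mod 37 = 27^2 = 26
  -> B = 26
s = B^a = 26^11 mod 37  (bits of 11 = 1011)
  bit 0 = 1: r = r^2 * 26 mod 37 = 1^2 * 26 = 1*26 = 26
  bit 1 = 0: r = r^2 mod 37 = 26^2 = 10
  bit 2 = 1: r = r^2 * 26 mod 37 = 10^2 * 26 = 26*26 = 10
  bit 3 = 1: r = r^2 * 26 mod 37 = 10^2 * 26 = 26*26 = 10
  -> s = B^a = 10

Answer: 32 26 10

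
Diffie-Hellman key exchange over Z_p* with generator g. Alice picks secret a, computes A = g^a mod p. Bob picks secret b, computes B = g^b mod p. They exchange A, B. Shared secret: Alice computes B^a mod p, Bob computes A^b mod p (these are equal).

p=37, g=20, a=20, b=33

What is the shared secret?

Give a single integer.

A = 20^20 mod 37  (bits of 20 = 10100)
  bit 0 = 1: r = r^2 * 20 mod 37 = 1^2 * 20 = 1*20 = 20
  bit 1 = 0: r = r^2 mod 37 = 20^2 = 30
  bit 2 = 1: r = r^2 * 20 mod 37 = 30^2 * 20 = 12*20 = 18
  bit 3 = 0: r = r^2 mod 37 = 18^2 = 28
  bit 4 = 0: r = r^2 mod 37 = 28^2 = 7
  -> A = 7
B = 20^33 mod 37  (bits of 33 = 100001)
  bit 0 = 1: r = r^2 * 20 mod 37 = 1^2 * 20 = 1*20 = 20
  bit 1 = 0: r = r^2 mod 37 = 20^2 = 30
  bit 2 = 0: r = r^2 mod 37 = 30^2 = 12
  bit 3 = 0: r = r^2 mod 37 = 12^2 = 33
  bit 4 = 0: r = r^2 mod 37 = 33^2 = 16
  bit 5 = 1: r = r^2 * 20 mod 37 = 16^2 * 20 = 34*20 = 14
  -> B = 14
s = B^a = 14^20 mod 37  (bits of 20 = 10100)
  bit 0 = 1: r = r^2 * 14 mod 37 = 1^2 * 14 = 1*14 = 14
  bit 1 = 0: r = r^2 mod 37 = 14^2 = 11
  bit 2 = 1: r = r^2 * 14 mod 37 = 11^2 * 14 = 10*14 = 29
  bit 3 = 0: r = r^2 mod 37 = 29^2 = 27
  bit 4 = 0: r = r^2 mod 37 = 27^2 = 26
  -> s = B^a = 26

Answer: 26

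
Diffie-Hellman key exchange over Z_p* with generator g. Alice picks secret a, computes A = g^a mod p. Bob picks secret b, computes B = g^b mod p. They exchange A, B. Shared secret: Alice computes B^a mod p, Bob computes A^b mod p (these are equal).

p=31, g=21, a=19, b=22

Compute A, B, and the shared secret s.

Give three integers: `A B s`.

Answer: 13 20 9

Derivation:
A = 21^19 mod 31  (bits of 19 = 10011)
  bit 0 = 1: r = r^2 * 21 mod 31 = 1^2 * 21 = 1*21 = 21
  bit 1 = 0: r = r^2 mod 31 = 21^2 = 7
  bit 2 = 0: r = r^2 mod 31 = 7^2 = 18
  bit 3 = 1: r = r^2 * 21 mod 31 = 18^2 * 21 = 14*21 = 15
  bit 4 = 1: r = r^2 * 21 mod 31 = 15^2 * 21 = 8*21 = 13
  -> A = 13
B = 21^22 mod 31  (bits of 22 = 10110)
  bit 0 = 1: r = r^2 * 21 mod 31 = 1^2 * 21 = 1*21 = 21
  bit 1 = 0: r = r^2 mod 31 = 21^2 = 7
  bit 2 = 1: r = r^2 * 21 mod 31 = 7^2 * 21 = 18*21 = 6
  bit 3 = 1: r = r^2 * 21 mod 31 = 6^2 * 21 = 5*21 = 12
  bit 4 = 0: r = r^2 mod 31 = 12^2 = 20
  -> B = 20
s = B^a = 20^19 mod 31  (bits of 19 = 10011)
  bit 0 = 1: r = r^2 * 20 mod 31 = 1^2 * 20 = 1*20 = 20
  bit 1 = 0: r = r^2 mod 31 = 20^2 = 28
  bit 2 = 0: r = r^2 mod 31 = 28^2 = 9
  bit 3 = 1: r = r^2 * 20 mod 31 = 9^2 * 20 = 19*20 = 8
  bit 4 = 1: r = r^2 * 20 mod 31 = 8^2 * 20 = 2*20 = 9
  -> s = B^a = 9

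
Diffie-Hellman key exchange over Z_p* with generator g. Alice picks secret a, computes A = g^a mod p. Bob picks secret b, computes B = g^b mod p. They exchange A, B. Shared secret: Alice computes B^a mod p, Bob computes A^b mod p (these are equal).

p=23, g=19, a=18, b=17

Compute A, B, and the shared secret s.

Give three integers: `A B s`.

Answer: 8 21 13

Derivation:
A = 19^18 mod 23  (bits of 18 = 10010)
  bit 0 = 1: r = r^2 * 19 mod 23 = 1^2 * 19 = 1*19 = 19
  bit 1 = 0: r = r^2 mod 23 = 19^2 = 16
  bit 2 = 0: r = r^2 mod 23 = 16^2 = 3
  bit 3 = 1: r = r^2 * 19 mod 23 = 3^2 * 19 = 9*19 = 10
  bit 4 = 0: r = r^2 mod 23 = 10^2 = 8
  -> A = 8
B = 19^17 mod 23  (bits of 17 = 10001)
  bit 0 = 1: r = r^2 * 19 mod 23 = 1^2 * 19 = 1*19 = 19
  bit 1 = 0: r = r^2 mod 23 = 19^2 = 16
  bit 2 = 0: r = r^2 mod 23 = 16^2 = 3
  bit 3 = 0: r = r^2 mod 23 = 3^2 = 9
  bit 4 = 1: r = r^2 * 19 mod 23 = 9^2 * 19 = 12*19 = 21
  -> B = 21
s = B^a = 21^18 mod 23  (bits of 18 = 10010)
  bit 0 = 1: r = r^2 * 21 mod 23 = 1^2 * 21 = 1*21 = 21
  bit 1 = 0: r = r^2 mod 23 = 21^2 = 4
  bit 2 = 0: r = r^2 mod 23 = 4^2 = 16
  bit 3 = 1: r = r^2 * 21 mod 23 = 16^2 * 21 = 3*21 = 17
  bit 4 = 0: r = r^2 mod 23 = 17^2 = 13
  -> s = B^a = 13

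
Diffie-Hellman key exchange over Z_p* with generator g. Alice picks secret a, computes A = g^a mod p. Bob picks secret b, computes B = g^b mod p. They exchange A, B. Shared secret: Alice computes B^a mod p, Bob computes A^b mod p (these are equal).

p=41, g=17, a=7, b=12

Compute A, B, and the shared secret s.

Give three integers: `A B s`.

Answer: 13 23 4

Derivation:
A = 17^7 mod 41  (bits of 7 = 111)
  bit 0 = 1: r = r^2 * 17 mod 41 = 1^2 * 17 = 1*17 = 17
  bit 1 = 1: r = r^2 * 17 mod 41 = 17^2 * 17 = 2*17 = 34
  bit 2 = 1: r = r^2 * 17 mod 41 = 34^2 * 17 = 8*17 = 13
  -> A = 13
B = 17^12 mod 41  (bits of 12 = 1100)
  bit 0 = 1: r = r^2 * 17 mod 41 = 1^2 * 17 = 1*17 = 17
  bit 1 = 1: r = r^2 * 17 mod 41 = 17^2 * 17 = 2*17 = 34
  bit 2 = 0: r = r^2 mod 41 = 34^2 = 8
  bit 3 = 0: r = r^2 mod 41 = 8^2 = 23
  -> B = 23
s = B^a = 23^7 mod 41  (bits of 7 = 111)
  bit 0 = 1: r = r^2 * 23 mod 41 = 1^2 * 23 = 1*23 = 23
  bit 1 = 1: r = r^2 * 23 mod 41 = 23^2 * 23 = 37*23 = 31
  bit 2 = 1: r = r^2 * 23 mod 41 = 31^2 * 23 = 18*23 = 4
  -> s = B^a = 4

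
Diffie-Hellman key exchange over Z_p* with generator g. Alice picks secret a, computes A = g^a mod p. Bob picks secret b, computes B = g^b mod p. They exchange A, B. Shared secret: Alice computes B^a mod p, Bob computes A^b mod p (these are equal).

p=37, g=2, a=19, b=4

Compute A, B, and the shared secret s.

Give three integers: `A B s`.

A = 2^19 mod 37  (bits of 19 = 10011)
  bit 0 = 1: r = r^2 * 2 mod 37 = 1^2 * 2 = 1*2 = 2
  bit 1 = 0: r = r^2 mod 37 = 2^2 = 4
  bit 2 = 0: r = r^2 mod 37 = 4^2 = 16
  bit 3 = 1: r = r^2 * 2 mod 37 = 16^2 * 2 = 34*2 = 31
  bit 4 = 1: r = r^2 * 2 mod 37 = 31^2 * 2 = 36*2 = 35
  -> A = 35
B = 2^4 mod 37  (bits of 4 = 100)
  bit 0 = 1: r = r^2 * 2 mod 37 = 1^2 * 2 = 1*2 = 2
  bit 1 = 0: r = r^2 mod 37 = 2^2 = 4
  bit 2 = 0: r = r^2 mod 37 = 4^2 = 16
  -> B = 16
s = B^a = 16^19 mod 37  (bits of 19 = 10011)
  bit 0 = 1: r = r^2 * 16 mod 37 = 1^2 * 16 = 1*16 = 16
  bit 1 = 0: r = r^2 mod 37 = 16^2 = 34
  bit 2 = 0: r = r^2 mod 37 = 34^2 = 9
  bit 3 = 1: r = r^2 * 16 mod 37 = 9^2 * 16 = 7*16 = 1
  bit 4 = 1: r = r^2 * 16 mod 37 = 1^2 * 16 = 1*16 = 16
  -> s = B^a = 16

Answer: 35 16 16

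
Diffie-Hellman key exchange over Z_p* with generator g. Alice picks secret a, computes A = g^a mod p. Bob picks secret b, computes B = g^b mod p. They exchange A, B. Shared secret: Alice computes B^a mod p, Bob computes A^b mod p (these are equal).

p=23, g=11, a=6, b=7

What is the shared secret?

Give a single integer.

A = 11^6 mod 23  (bits of 6 = 110)
  bit 0 = 1: r = r^2 * 11 mod 23 = 1^2 * 11 = 1*11 = 11
  bit 1 = 1: r = r^2 * 11 mod 23 = 11^2 * 11 = 6*11 = 20
  bit 2 = 0: r = r^2 mod 23 = 20^2 = 9
  -> A = 9
B = 11^7 mod 23  (bits of 7 = 111)
  bit 0 = 1: r = r^2 * 11 mod 23 = 1^2 * 11 = 1*11 = 11
  bit 1 = 1: r = r^2 * 11 mod 23 = 11^2 * 11 = 6*11 = 20
  bit 2 = 1: r = r^2 * 11 mod 23 = 20^2 * 11 = 9*11 = 7
  -> B = 7
s = B^a = 7^6 mod 23  (bits of 6 = 110)
  bit 0 = 1: r = r^2 * 7 mod 23 = 1^2 * 7 = 1*7 = 7
  bit 1 = 1: r = r^2 * 7 mod 23 = 7^2 * 7 = 3*7 = 21
  bit 2 = 0: r = r^2 mod 23 = 21^2 = 4
  -> s = B^a = 4

Answer: 4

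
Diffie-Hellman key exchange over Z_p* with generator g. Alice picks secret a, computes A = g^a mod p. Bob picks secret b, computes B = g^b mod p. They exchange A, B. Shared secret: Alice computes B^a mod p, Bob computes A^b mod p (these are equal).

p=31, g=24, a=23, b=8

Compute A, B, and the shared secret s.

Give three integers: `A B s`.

Answer: 21 10 14

Derivation:
A = 24^23 mod 31  (bits of 23 = 10111)
  bit 0 = 1: r = r^2 * 24 mod 31 = 1^2 * 24 = 1*24 = 24
  bit 1 = 0: r = r^2 mod 31 = 24^2 = 18
  bit 2 = 1: r = r^2 * 24 mod 31 = 18^2 * 24 = 14*24 = 26
  bit 3 = 1: r = r^2 * 24 mod 31 = 26^2 * 24 = 25*24 = 11
  bit 4 = 1: r = r^2 * 24 mod 31 = 11^2 * 24 = 28*24 = 21
  -> A = 21
B = 24^8 mod 31  (bits of 8 = 1000)
  bit 0 = 1: r = r^2 * 24 mod 31 = 1^2 * 24 = 1*24 = 24
  bit 1 = 0: r = r^2 mod 31 = 24^2 = 18
  bit 2 = 0: r = r^2 mod 31 = 18^2 = 14
  bit 3 = 0: r = r^2 mod 31 = 14^2 = 10
  -> B = 10
s = B^a = 10^23 mod 31  (bits of 23 = 10111)
  bit 0 = 1: r = r^2 * 10 mod 31 = 1^2 * 10 = 1*10 = 10
  bit 1 = 0: r = r^2 mod 31 = 10^2 = 7
  bit 2 = 1: r = r^2 * 10 mod 31 = 7^2 * 10 = 18*10 = 25
  bit 3 = 1: r = r^2 * 10 mod 31 = 25^2 * 10 = 5*10 = 19
  bit 4 = 1: r = r^2 * 10 mod 31 = 19^2 * 10 = 20*10 = 14
  -> s = B^a = 14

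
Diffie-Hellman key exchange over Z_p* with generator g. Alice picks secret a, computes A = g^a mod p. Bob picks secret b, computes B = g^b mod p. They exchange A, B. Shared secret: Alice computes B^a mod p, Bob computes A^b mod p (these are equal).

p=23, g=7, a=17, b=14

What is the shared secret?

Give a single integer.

A = 7^17 mod 23  (bits of 17 = 10001)
  bit 0 = 1: r = r^2 * 7 mod 23 = 1^2 * 7 = 1*7 = 7
  bit 1 = 0: r = r^2 mod 23 = 7^2 = 3
  bit 2 = 0: r = r^2 mod 23 = 3^2 = 9
  bit 3 = 0: r = r^2 mod 23 = 9^2 = 12
  bit 4 = 1: r = r^2 * 7 mod 23 = 12^2 * 7 = 6*7 = 19
  -> A = 19
B = 7^14 mod 23  (bits of 14 = 1110)
  bit 0 = 1: r = r^2 * 7 mod 23 = 1^2 * 7 = 1*7 = 7
  bit 1 = 1: r = r^2 * 7 mod 23 = 7^2 * 7 = 3*7 = 21
  bit 2 = 1: r = r^2 * 7 mod 23 = 21^2 * 7 = 4*7 = 5
  bit 3 = 0: r = r^2 mod 23 = 5^2 = 2
  -> B = 2
s = B^a = 2^17 mod 23  (bits of 17 = 10001)
  bit 0 = 1: r = r^2 * 2 mod 23 = 1^2 * 2 = 1*2 = 2
  bit 1 = 0: r = r^2 mod 23 = 2^2 = 4
  bit 2 = 0: r = r^2 mod 23 = 4^2 = 16
  bit 3 = 0: r = r^2 mod 23 = 16^2 = 3
  bit 4 = 1: r = r^2 * 2 mod 23 = 3^2 * 2 = 9*2 = 18
  -> s = B^a = 18

Answer: 18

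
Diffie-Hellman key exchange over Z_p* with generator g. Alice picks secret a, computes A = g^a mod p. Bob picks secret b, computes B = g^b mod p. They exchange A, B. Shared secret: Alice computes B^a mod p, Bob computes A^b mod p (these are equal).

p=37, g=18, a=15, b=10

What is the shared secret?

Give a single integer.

A = 18^15 mod 37  (bits of 15 = 1111)
  bit 0 = 1: r = r^2 * 18 mod 37 = 1^2 * 18 = 1*18 = 18
  bit 1 = 1: r = r^2 * 18 mod 37 = 18^2 * 18 = 28*18 = 23
  bit 2 = 1: r = r^2 * 18 mod 37 = 23^2 * 18 = 11*18 = 13
  bit 3 = 1: r = r^2 * 18 mod 37 = 13^2 * 18 = 21*18 = 8
  -> A = 8
B = 18^10 mod 37  (bits of 10 = 1010)
  bit 0 = 1: r = r^2 * 18 mod 37 = 1^2 * 18 = 1*18 = 18
  bit 1 = 0: r = r^2 mod 37 = 18^2 = 28
  bit 2 = 1: r = r^2 * 18 mod 37 = 28^2 * 18 = 7*18 = 15
  bit 3 = 0: r = r^2 mod 37 = 15^2 = 3
  -> B = 3
s = B^a = 3^15 mod 37  (bits of 15 = 1111)
  bit 0 = 1: r = r^2 * 3 mod 37 = 1^2 * 3 = 1*3 = 3
  bit 1 = 1: r = r^2 * 3 mod 37 = 3^2 * 3 = 9*3 = 27
  bit 2 = 1: r = r^2 * 3 mod 37 = 27^2 * 3 = 26*3 = 4
  bit 3 = 1: r = r^2 * 3 mod 37 = 4^2 * 3 = 16*3 = 11
  -> s = B^a = 11

Answer: 11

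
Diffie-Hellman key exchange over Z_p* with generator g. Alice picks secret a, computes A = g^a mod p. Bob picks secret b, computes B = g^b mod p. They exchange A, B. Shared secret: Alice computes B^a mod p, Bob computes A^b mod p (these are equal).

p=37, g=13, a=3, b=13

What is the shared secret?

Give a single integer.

A = 13^3 mod 37  (bits of 3 = 11)
  bit 0 = 1: r = r^2 * 13 mod 37 = 1^2 * 13 = 1*13 = 13
  bit 1 = 1: r = r^2 * 13 mod 37 = 13^2 * 13 = 21*13 = 14
  -> A = 14
B = 13^13 mod 37  (bits of 13 = 1101)
  bit 0 = 1: r = r^2 * 13 mod 37 = 1^2 * 13 = 1*13 = 13
  bit 1 = 1: r = r^2 * 13 mod 37 = 13^2 * 13 = 21*13 = 14
  bit 2 = 0: r = r^2 mod 37 = 14^2 = 11
  bit 3 = 1: r = r^2 * 13 mod 37 = 11^2 * 13 = 10*13 = 19
  -> B = 19
s = B^a = 19^3 mod 37  (bits of 3 = 11)
  bit 0 = 1: r = r^2 * 19 mod 37 = 1^2 * 19 = 1*19 = 19
  bit 1 = 1: r = r^2 * 19 mod 37 = 19^2 * 19 = 28*19 = 14
  -> s = B^a = 14

Answer: 14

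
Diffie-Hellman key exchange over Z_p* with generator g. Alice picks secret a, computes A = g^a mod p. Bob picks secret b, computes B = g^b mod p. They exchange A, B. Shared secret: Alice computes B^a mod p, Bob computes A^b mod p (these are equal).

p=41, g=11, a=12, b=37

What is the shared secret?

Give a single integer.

A = 11^12 mod 41  (bits of 12 = 1100)
  bit 0 = 1: r = r^2 * 11 mod 41 = 1^2 * 11 = 1*11 = 11
  bit 1 = 1: r = r^2 * 11 mod 41 = 11^2 * 11 = 39*11 = 19
  bit 2 = 0: r = r^2 mod 41 = 19^2 = 33
  bit 3 = 0: r = r^2 mod 41 = 33^2 = 23
  -> A = 23
B = 11^37 mod 41  (bits of 37 = 100101)
  bit 0 = 1: r = r^2 * 11 mod 41 = 1^2 * 11 = 1*11 = 11
  bit 1 = 0: r = r^2 mod 41 = 11^2 = 39
  bit 2 = 0: r = r^2 mod 41 = 39^2 = 4
  bit 3 = 1: r = r^2 * 11 mod 41 = 4^2 * 11 = 16*11 = 12
  bit 4 = 0: r = r^2 mod 41 = 12^2 = 21
  bit 5 = 1: r = r^2 * 11 mod 41 = 21^2 * 11 = 31*11 = 13
  -> B = 13
s = B^a = 13^12 mod 41  (bits of 12 = 1100)
  bit 0 = 1: r = r^2 * 13 mod 41 = 1^2 * 13 = 1*13 = 13
  bit 1 = 1: r = r^2 * 13 mod 41 = 13^2 * 13 = 5*13 = 24
  bit 2 = 0: r = r^2 mod 41 = 24^2 = 2
  bit 3 = 0: r = r^2 mod 41 = 2^2 = 4
  -> s = B^a = 4

Answer: 4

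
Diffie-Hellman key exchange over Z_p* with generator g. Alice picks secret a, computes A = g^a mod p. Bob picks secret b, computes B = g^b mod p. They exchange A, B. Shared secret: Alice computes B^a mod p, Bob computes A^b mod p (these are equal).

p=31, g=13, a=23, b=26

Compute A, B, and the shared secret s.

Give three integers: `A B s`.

A = 13^23 mod 31  (bits of 23 = 10111)
  bit 0 = 1: r = r^2 * 13 mod 31 = 1^2 * 13 = 1*13 = 13
  bit 1 = 0: r = r^2 mod 31 = 13^2 = 14
  bit 2 = 1: r = r^2 * 13 mod 31 = 14^2 * 13 = 10*13 = 6
  bit 3 = 1: r = r^2 * 13 mod 31 = 6^2 * 13 = 5*13 = 3
  bit 4 = 1: r = r^2 * 13 mod 31 = 3^2 * 13 = 9*13 = 24
  -> A = 24
B = 13^26 mod 31  (bits of 26 = 11010)
  bit 0 = 1: r = r^2 * 13 mod 31 = 1^2 * 13 = 1*13 = 13
  bit 1 = 1: r = r^2 * 13 mod 31 = 13^2 * 13 = 14*13 = 27
  bit 2 = 0: r = r^2 mod 31 = 27^2 = 16
  bit 3 = 1: r = r^2 * 13 mod 31 = 16^2 * 13 = 8*13 = 11
  bit 4 = 0: r = r^2 mod 31 = 11^2 = 28
  -> B = 28
s = B^a = 28^23 mod 31  (bits of 23 = 10111)
  bit 0 = 1: r = r^2 * 28 mod 31 = 1^2 * 28 = 1*28 = 28
  bit 1 = 0: r = r^2 mod 31 = 28^2 = 9
  bit 2 = 1: r = r^2 * 28 mod 31 = 9^2 * 28 = 19*28 = 5
  bit 3 = 1: r = r^2 * 28 mod 31 = 5^2 * 28 = 25*28 = 18
  bit 4 = 1: r = r^2 * 28 mod 31 = 18^2 * 28 = 14*28 = 20
  -> s = B^a = 20

Answer: 24 28 20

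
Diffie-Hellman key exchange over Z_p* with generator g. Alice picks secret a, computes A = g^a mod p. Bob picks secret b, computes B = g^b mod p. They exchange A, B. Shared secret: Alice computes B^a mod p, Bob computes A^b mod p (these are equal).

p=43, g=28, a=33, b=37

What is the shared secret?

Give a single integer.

Answer: 22

Derivation:
A = 28^33 mod 43  (bits of 33 = 100001)
  bit 0 = 1: r = r^2 * 28 mod 43 = 1^2 * 28 = 1*28 = 28
  bit 1 = 0: r = r^2 mod 43 = 28^2 = 10
  bit 2 = 0: r = r^2 mod 43 = 10^2 = 14
  bit 3 = 0: r = r^2 mod 43 = 14^2 = 24
  bit 4 = 0: r = r^2 mod 43 = 24^2 = 17
  bit 5 = 1: r = r^2 * 28 mod 43 = 17^2 * 28 = 31*28 = 8
  -> A = 8
B = 28^37 mod 43  (bits of 37 = 100101)
  bit 0 = 1: r = r^2 * 28 mod 43 = 1^2 * 28 = 1*28 = 28
  bit 1 = 0: r = r^2 mod 43 = 28^2 = 10
  bit 2 = 0: r = r^2 mod 43 = 10^2 = 14
  bit 3 = 1: r = r^2 * 28 mod 43 = 14^2 * 28 = 24*28 = 27
  bit 4 = 0: r = r^2 mod 43 = 27^2 = 41
  bit 5 = 1: r = r^2 * 28 mod 43 = 41^2 * 28 = 4*28 = 26
  -> B = 26
s = B^a = 26^33 mod 43  (bits of 33 = 100001)
  bit 0 = 1: r = r^2 * 26 mod 43 = 1^2 * 26 = 1*26 = 26
  bit 1 = 0: r = r^2 mod 43 = 26^2 = 31
  bit 2 = 0: r = r^2 mod 43 = 31^2 = 15
  bit 3 = 0: r = r^2 mod 43 = 15^2 = 10
  bit 4 = 0: r = r^2 mod 43 = 10^2 = 14
  bit 5 = 1: r = r^2 * 26 mod 43 = 14^2 * 26 = 24*26 = 22
  -> s = B^a = 22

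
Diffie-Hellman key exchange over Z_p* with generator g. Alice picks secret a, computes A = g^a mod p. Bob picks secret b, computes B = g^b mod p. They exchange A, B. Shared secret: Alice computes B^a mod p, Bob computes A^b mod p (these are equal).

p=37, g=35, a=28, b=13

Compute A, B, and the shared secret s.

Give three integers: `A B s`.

A = 35^28 mod 37  (bits of 28 = 11100)
  bit 0 = 1: r = r^2 * 35 mod 37 = 1^2 * 35 = 1*35 = 35
  bit 1 = 1: r = r^2 * 35 mod 37 = 35^2 * 35 = 4*35 = 29
  bit 2 = 1: r = r^2 * 35 mod 37 = 29^2 * 35 = 27*35 = 20
  bit 3 = 0: r = r^2 mod 37 = 20^2 = 30
  bit 4 = 0: r = r^2 mod 37 = 30^2 = 12
  -> A = 12
B = 35^13 mod 37  (bits of 13 = 1101)
  bit 0 = 1: r = r^2 * 35 mod 37 = 1^2 * 35 = 1*35 = 35
  bit 1 = 1: r = r^2 * 35 mod 37 = 35^2 * 35 = 4*35 = 29
  bit 2 = 0: r = r^2 mod 37 = 29^2 = 27
  bit 3 = 1: r = r^2 * 35 mod 37 = 27^2 * 35 = 26*35 = 22
  -> B = 22
s = B^a = 22^28 mod 37  (bits of 28 = 11100)
  bit 0 = 1: r = r^2 * 22 mod 37 = 1^2 * 22 = 1*22 = 22
  bit 1 = 1: r = r^2 * 22 mod 37 = 22^2 * 22 = 3*22 = 29
  bit 2 = 1: r = r^2 * 22 mod 37 = 29^2 * 22 = 27*22 = 2
  bit 3 = 0: r = r^2 mod 37 = 2^2 = 4
  bit 4 = 0: r = r^2 mod 37 = 4^2 = 16
  -> s = B^a = 16

Answer: 12 22 16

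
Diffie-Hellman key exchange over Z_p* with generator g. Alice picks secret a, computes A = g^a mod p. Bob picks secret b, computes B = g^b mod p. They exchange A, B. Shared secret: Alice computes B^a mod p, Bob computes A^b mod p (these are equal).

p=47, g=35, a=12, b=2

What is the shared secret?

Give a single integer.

Answer: 12

Derivation:
A = 35^12 mod 47  (bits of 12 = 1100)
  bit 0 = 1: r = r^2 * 35 mod 47 = 1^2 * 35 = 1*35 = 35
  bit 1 = 1: r = r^2 * 35 mod 47 = 35^2 * 35 = 3*35 = 11
  bit 2 = 0: r = r^2 mod 47 = 11^2 = 27
  bit 3 = 0: r = r^2 mod 47 = 27^2 = 24
  -> A = 24
B = 35^2 mod 47  (bits of 2 = 10)
  bit 0 = 1: r = r^2 * 35 mod 47 = 1^2 * 35 = 1*35 = 35
  bit 1 = 0: r = r^2 mod 47 = 35^2 = 3
  -> B = 3
s = B^a = 3^12 mod 47  (bits of 12 = 1100)
  bit 0 = 1: r = r^2 * 3 mod 47 = 1^2 * 3 = 1*3 = 3
  bit 1 = 1: r = r^2 * 3 mod 47 = 3^2 * 3 = 9*3 = 27
  bit 2 = 0: r = r^2 mod 47 = 27^2 = 24
  bit 3 = 0: r = r^2 mod 47 = 24^2 = 12
  -> s = B^a = 12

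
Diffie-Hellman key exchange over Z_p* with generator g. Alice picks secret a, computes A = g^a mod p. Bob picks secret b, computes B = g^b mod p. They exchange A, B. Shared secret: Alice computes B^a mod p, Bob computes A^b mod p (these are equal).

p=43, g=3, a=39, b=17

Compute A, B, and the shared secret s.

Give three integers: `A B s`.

A = 3^39 mod 43  (bits of 39 = 100111)
  bit 0 = 1: r = r^2 * 3 mod 43 = 1^2 * 3 = 1*3 = 3
  bit 1 = 0: r = r^2 mod 43 = 3^2 = 9
  bit 2 = 0: r = r^2 mod 43 = 9^2 = 38
  bit 3 = 1: r = r^2 * 3 mod 43 = 38^2 * 3 = 25*3 = 32
  bit 4 = 1: r = r^2 * 3 mod 43 = 32^2 * 3 = 35*3 = 19
  bit 5 = 1: r = r^2 * 3 mod 43 = 19^2 * 3 = 17*3 = 8
  -> A = 8
B = 3^17 mod 43  (bits of 17 = 10001)
  bit 0 = 1: r = r^2 * 3 mod 43 = 1^2 * 3 = 1*3 = 3
  bit 1 = 0: r = r^2 mod 43 = 3^2 = 9
  bit 2 = 0: r = r^2 mod 43 = 9^2 = 38
  bit 3 = 0: r = r^2 mod 43 = 38^2 = 25
  bit 4 = 1: r = r^2 * 3 mod 43 = 25^2 * 3 = 23*3 = 26
  -> B = 26
s = B^a = 26^39 mod 43  (bits of 39 = 100111)
  bit 0 = 1: r = r^2 * 26 mod 43 = 1^2 * 26 = 1*26 = 26
  bit 1 = 0: r = r^2 mod 43 = 26^2 = 31
  bit 2 = 0: r = r^2 mod 43 = 31^2 = 15
  bit 3 = 1: r = r^2 * 26 mod 43 = 15^2 * 26 = 10*26 = 2
  bit 4 = 1: r = r^2 * 26 mod 43 = 2^2 * 26 = 4*26 = 18
  bit 5 = 1: r = r^2 * 26 mod 43 = 18^2 * 26 = 23*26 = 39
  -> s = B^a = 39

Answer: 8 26 39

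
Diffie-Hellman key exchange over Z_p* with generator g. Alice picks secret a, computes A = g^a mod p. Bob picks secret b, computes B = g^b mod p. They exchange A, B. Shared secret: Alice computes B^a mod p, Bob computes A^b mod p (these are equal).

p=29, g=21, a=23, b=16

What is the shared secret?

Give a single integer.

A = 21^23 mod 29  (bits of 23 = 10111)
  bit 0 = 1: r = r^2 * 21 mod 29 = 1^2 * 21 = 1*21 = 21
  bit 1 = 0: r = r^2 mod 29 = 21^2 = 6
  bit 2 = 1: r = r^2 * 21 mod 29 = 6^2 * 21 = 7*21 = 2
  bit 3 = 1: r = r^2 * 21 mod 29 = 2^2 * 21 = 4*21 = 26
  bit 4 = 1: r = r^2 * 21 mod 29 = 26^2 * 21 = 9*21 = 15
  -> A = 15
B = 21^16 mod 29  (bits of 16 = 10000)
  bit 0 = 1: r = r^2 * 21 mod 29 = 1^2 * 21 = 1*21 = 21
  bit 1 = 0: r = r^2 mod 29 = 21^2 = 6
  bit 2 = 0: r = r^2 mod 29 = 6^2 = 7
  bit 3 = 0: r = r^2 mod 29 = 7^2 = 20
  bit 4 = 0: r = r^2 mod 29 = 20^2 = 23
  -> B = 23
s = B^a = 23^23 mod 29  (bits of 23 = 10111)
  bit 0 = 1: r = r^2 * 23 mod 29 = 1^2 * 23 = 1*23 = 23
  bit 1 = 0: r = r^2 mod 29 = 23^2 = 7
  bit 2 = 1: r = r^2 * 23 mod 29 = 7^2 * 23 = 20*23 = 25
  bit 3 = 1: r = r^2 * 23 mod 29 = 25^2 * 23 = 16*23 = 20
  bit 4 = 1: r = r^2 * 23 mod 29 = 20^2 * 23 = 23*23 = 7
  -> s = B^a = 7

Answer: 7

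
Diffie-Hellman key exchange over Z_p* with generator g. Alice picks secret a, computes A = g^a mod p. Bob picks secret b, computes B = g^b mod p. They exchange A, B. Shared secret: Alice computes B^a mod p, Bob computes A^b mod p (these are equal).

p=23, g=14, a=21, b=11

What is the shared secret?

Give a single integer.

A = 14^21 mod 23  (bits of 21 = 10101)
  bit 0 = 1: r = r^2 * 14 mod 23 = 1^2 * 14 = 1*14 = 14
  bit 1 = 0: r = r^2 mod 23 = 14^2 = 12
  bit 2 = 1: r = r^2 * 14 mod 23 = 12^2 * 14 = 6*14 = 15
  bit 3 = 0: r = r^2 mod 23 = 15^2 = 18
  bit 4 = 1: r = r^2 * 14 mod 23 = 18^2 * 14 = 2*14 = 5
  -> A = 5
B = 14^11 mod 23  (bits of 11 = 1011)
  bit 0 = 1: r = r^2 * 14 mod 23 = 1^2 * 14 = 1*14 = 14
  bit 1 = 0: r = r^2 mod 23 = 14^2 = 12
  bit 2 = 1: r = r^2 * 14 mod 23 = 12^2 * 14 = 6*14 = 15
  bit 3 = 1: r = r^2 * 14 mod 23 = 15^2 * 14 = 18*14 = 22
  -> B = 22
s = B^a = 22^21 mod 23  (bits of 21 = 10101)
  bit 0 = 1: r = r^2 * 22 mod 23 = 1^2 * 22 = 1*22 = 22
  bit 1 = 0: r = r^2 mod 23 = 22^2 = 1
  bit 2 = 1: r = r^2 * 22 mod 23 = 1^2 * 22 = 1*22 = 22
  bit 3 = 0: r = r^2 mod 23 = 22^2 = 1
  bit 4 = 1: r = r^2 * 22 mod 23 = 1^2 * 22 = 1*22 = 22
  -> s = B^a = 22

Answer: 22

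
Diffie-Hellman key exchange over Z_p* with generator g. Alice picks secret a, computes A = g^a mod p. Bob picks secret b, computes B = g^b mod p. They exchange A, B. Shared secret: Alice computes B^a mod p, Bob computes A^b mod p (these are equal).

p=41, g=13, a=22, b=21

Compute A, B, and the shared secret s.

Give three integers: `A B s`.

A = 13^22 mod 41  (bits of 22 = 10110)
  bit 0 = 1: r = r^2 * 13 mod 41 = 1^2 * 13 = 1*13 = 13
  bit 1 = 0: r = r^2 mod 41 = 13^2 = 5
  bit 2 = 1: r = r^2 * 13 mod 41 = 5^2 * 13 = 25*13 = 38
  bit 3 = 1: r = r^2 * 13 mod 41 = 38^2 * 13 = 9*13 = 35
  bit 4 = 0: r = r^2 mod 41 = 35^2 = 36
  -> A = 36
B = 13^21 mod 41  (bits of 21 = 10101)
  bit 0 = 1: r = r^2 * 13 mod 41 = 1^2 * 13 = 1*13 = 13
  bit 1 = 0: r = r^2 mod 41 = 13^2 = 5
  bit 2 = 1: r = r^2 * 13 mod 41 = 5^2 * 13 = 25*13 = 38
  bit 3 = 0: r = r^2 mod 41 = 38^2 = 9
  bit 4 = 1: r = r^2 * 13 mod 41 = 9^2 * 13 = 40*13 = 28
  -> B = 28
s = B^a = 28^22 mod 41  (bits of 22 = 10110)
  bit 0 = 1: r = r^2 * 28 mod 41 = 1^2 * 28 = 1*28 = 28
  bit 1 = 0: r = r^2 mod 41 = 28^2 = 5
  bit 2 = 1: r = r^2 * 28 mod 41 = 5^2 * 28 = 25*28 = 3
  bit 3 = 1: r = r^2 * 28 mod 41 = 3^2 * 28 = 9*28 = 6
  bit 4 = 0: r = r^2 mod 41 = 6^2 = 36
  -> s = B^a = 36

Answer: 36 28 36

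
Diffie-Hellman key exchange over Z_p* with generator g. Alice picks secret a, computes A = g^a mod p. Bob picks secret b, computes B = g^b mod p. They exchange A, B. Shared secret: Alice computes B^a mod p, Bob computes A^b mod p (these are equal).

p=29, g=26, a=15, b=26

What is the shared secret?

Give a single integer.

Answer: 13

Derivation:
A = 26^15 mod 29  (bits of 15 = 1111)
  bit 0 = 1: r = r^2 * 26 mod 29 = 1^2 * 26 = 1*26 = 26
  bit 1 = 1: r = r^2 * 26 mod 29 = 26^2 * 26 = 9*26 = 2
  bit 2 = 1: r = r^2 * 26 mod 29 = 2^2 * 26 = 4*26 = 17
  bit 3 = 1: r = r^2 * 26 mod 29 = 17^2 * 26 = 28*26 = 3
  -> A = 3
B = 26^26 mod 29  (bits of 26 = 11010)
  bit 0 = 1: r = r^2 * 26 mod 29 = 1^2 * 26 = 1*26 = 26
  bit 1 = 1: r = r^2 * 26 mod 29 = 26^2 * 26 = 9*26 = 2
  bit 2 = 0: r = r^2 mod 29 = 2^2 = 4
  bit 3 = 1: r = r^2 * 26 mod 29 = 4^2 * 26 = 16*26 = 10
  bit 4 = 0: r = r^2 mod 29 = 10^2 = 13
  -> B = 13
s = B^a = 13^15 mod 29  (bits of 15 = 1111)
  bit 0 = 1: r = r^2 * 13 mod 29 = 1^2 * 13 = 1*13 = 13
  bit 1 = 1: r = r^2 * 13 mod 29 = 13^2 * 13 = 24*13 = 22
  bit 2 = 1: r = r^2 * 13 mod 29 = 22^2 * 13 = 20*13 = 28
  bit 3 = 1: r = r^2 * 13 mod 29 = 28^2 * 13 = 1*13 = 13
  -> s = B^a = 13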